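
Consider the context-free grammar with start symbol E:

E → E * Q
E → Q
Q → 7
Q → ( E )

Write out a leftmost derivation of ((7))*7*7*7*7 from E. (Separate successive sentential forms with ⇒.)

E ⇒ E*Q   [E → E * Q]
E*Q ⇒ E*Q*Q   [E → E * Q]
E*Q*Q ⇒ E*Q*Q*Q   [E → E * Q]
E*Q*Q*Q ⇒ E*Q*Q*Q*Q   [E → E * Q]
E*Q*Q*Q*Q ⇒ Q*Q*Q*Q*Q   [E → Q]
Q*Q*Q*Q*Q ⇒ (E)*Q*Q*Q*Q   [Q → ( E )]
(E)*Q*Q*Q*Q ⇒ (Q)*Q*Q*Q*Q   [E → Q]
(Q)*Q*Q*Q*Q ⇒ ((E))*Q*Q*Q*Q   [Q → ( E )]
((E))*Q*Q*Q*Q ⇒ ((Q))*Q*Q*Q*Q   [E → Q]
((Q))*Q*Q*Q*Q ⇒ ((7))*Q*Q*Q*Q   [Q → 7]
((7))*Q*Q*Q*Q ⇒ ((7))*7*Q*Q*Q   [Q → 7]
((7))*7*Q*Q*Q ⇒ ((7))*7*7*Q*Q   [Q → 7]
((7))*7*7*Q*Q ⇒ ((7))*7*7*7*Q   [Q → 7]
((7))*7*7*7*Q ⇒ ((7))*7*7*7*7   [Q → 7]

E ⇒ E*Q ⇒ E*Q*Q ⇒ E*Q*Q*Q ⇒ E*Q*Q*Q*Q ⇒ Q*Q*Q*Q*Q ⇒ (E)*Q*Q*Q*Q ⇒ (Q)*Q*Q*Q*Q ⇒ ((E))*Q*Q*Q*Q ⇒ ((Q))*Q*Q*Q*Q ⇒ ((7))*Q*Q*Q*Q ⇒ ((7))*7*Q*Q*Q ⇒ ((7))*7*7*Q*Q ⇒ ((7))*7*7*7*Q ⇒ ((7))*7*7*7*7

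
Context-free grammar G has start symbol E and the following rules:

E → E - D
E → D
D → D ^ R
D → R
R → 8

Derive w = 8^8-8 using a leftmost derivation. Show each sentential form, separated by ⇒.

E ⇒ E-D ⇒ D-D ⇒ D^R-D ⇒ R^R-D ⇒ 8^R-D ⇒ 8^8-D ⇒ 8^8-R ⇒ 8^8-8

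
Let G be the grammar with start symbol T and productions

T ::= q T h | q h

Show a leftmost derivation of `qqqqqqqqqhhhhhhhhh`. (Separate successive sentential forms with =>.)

T => qTh   [T ::= q T h]
qTh => qqThh   [T ::= q T h]
qqThh => qqqThhh   [T ::= q T h]
qqqThhh => qqqqThhhh   [T ::= q T h]
qqqqThhhh => qqqqqThhhhh   [T ::= q T h]
qqqqqThhhhh => qqqqqqThhhhhh   [T ::= q T h]
qqqqqqThhhhhh => qqqqqqqThhhhhhh   [T ::= q T h]
qqqqqqqThhhhhhh => qqqqqqqqThhhhhhhh   [T ::= q T h]
qqqqqqqqThhhhhhhh => qqqqqqqqqhhhhhhhhh   [T ::= q h]

T => qTh => qqThh => qqqThhh => qqqqThhhh => qqqqqThhhhh => qqqqqqThhhhhh => qqqqqqqThhhhhhh => qqqqqqqqThhhhhhhh => qqqqqqqqqhhhhhhhhh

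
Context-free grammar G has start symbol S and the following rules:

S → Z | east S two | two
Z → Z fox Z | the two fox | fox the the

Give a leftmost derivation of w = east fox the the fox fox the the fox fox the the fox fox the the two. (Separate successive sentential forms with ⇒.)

S ⇒ east S two ⇒ east Z two ⇒ east Z fox Z two ⇒ east fox the the fox Z two ⇒ east fox the the fox Z fox Z two ⇒ east fox the the fox Z fox Z fox Z two ⇒ east fox the the fox fox the the fox Z fox Z two ⇒ east fox the the fox fox the the fox fox the the fox Z two ⇒ east fox the the fox fox the the fox fox the the fox fox the the two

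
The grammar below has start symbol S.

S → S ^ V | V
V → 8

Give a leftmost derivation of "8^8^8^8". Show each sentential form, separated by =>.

S=>S^V=>S^V^V=>S^V^V^V=>V^V^V^V=>8^V^V^V=>8^8^V^V=>8^8^8^V=>8^8^8^8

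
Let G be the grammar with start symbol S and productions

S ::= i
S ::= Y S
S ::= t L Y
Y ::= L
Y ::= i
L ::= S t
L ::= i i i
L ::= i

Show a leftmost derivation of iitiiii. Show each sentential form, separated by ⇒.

S ⇒ YS ⇒ iS ⇒ iYS ⇒ iiS ⇒ iitLY ⇒ iitiiiY ⇒ iitiiii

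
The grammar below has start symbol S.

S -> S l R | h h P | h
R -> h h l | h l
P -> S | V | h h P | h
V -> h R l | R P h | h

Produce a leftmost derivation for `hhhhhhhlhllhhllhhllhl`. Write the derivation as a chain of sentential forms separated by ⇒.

S ⇒ SlR   [S -> S l R]
SlR ⇒ SlRlR   [S -> S l R]
SlRlR ⇒ SlRlRlR   [S -> S l R]
SlRlRlR ⇒ SlRlRlRlR   [S -> S l R]
SlRlRlRlR ⇒ hhPlRlRlRlR   [S -> h h P]
hhPlRlRlRlR ⇒ hhhhPlRlRlRlR   [P -> h h P]
hhhhPlRlRlRlR ⇒ hhhhhhPlRlRlRlR   [P -> h h P]
hhhhhhPlRlRlRlR ⇒ hhhhhhhlRlRlRlR   [P -> h]
hhhhhhhlRlRlRlR ⇒ hhhhhhhlhllRlRlR   [R -> h l]
hhhhhhhlhllRlRlR ⇒ hhhhhhhlhllhhllRlR   [R -> h h l]
hhhhhhhlhllhhllRlR ⇒ hhhhhhhlhllhhllhhllR   [R -> h h l]
hhhhhhhlhllhhllhhllR ⇒ hhhhhhhlhllhhllhhllhl   [R -> h l]

S⇒SlR⇒SlRlR⇒SlRlRlR⇒SlRlRlRlR⇒hhPlRlRlRlR⇒hhhhPlRlRlRlR⇒hhhhhhPlRlRlRlR⇒hhhhhhhlRlRlRlR⇒hhhhhhhlhllRlRlR⇒hhhhhhhlhllhhllRlR⇒hhhhhhhlhllhhllhhllR⇒hhhhhhhlhllhhllhhllhl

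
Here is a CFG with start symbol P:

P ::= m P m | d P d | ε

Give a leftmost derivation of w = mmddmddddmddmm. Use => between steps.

P => mPm   [P ::= m P m]
mPm => mmPmm   [P ::= m P m]
mmPmm => mmdPdmm   [P ::= d P d]
mmdPdmm => mmddPddmm   [P ::= d P d]
mmddPddmm => mmddmPmddmm   [P ::= m P m]
mmddmPmddmm => mmddmdPdmddmm   [P ::= d P d]
mmddmdPdmddmm => mmddmddPddmddmm   [P ::= d P d]
mmddmddPddmddmm => mmddmddddmddmm   [P ::= ε]

P=>mPm=>mmPmm=>mmdPdmm=>mmddPddmm=>mmddmPmddmm=>mmddmdPdmddmm=>mmddmddPddmddmm=>mmddmddddmddmm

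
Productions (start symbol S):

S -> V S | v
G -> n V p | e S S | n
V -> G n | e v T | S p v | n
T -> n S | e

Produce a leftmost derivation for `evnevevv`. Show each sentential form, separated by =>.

S => VS => evTS => evnSS => evnVSS => evnevTSS => evneveSS => evnevevS => evnevevv

S => VS   [S -> V S]
VS => evTS   [V -> e v T]
evTS => evnSS   [T -> n S]
evnSS => evnVSS   [S -> V S]
evnVSS => evnevTSS   [V -> e v T]
evnevTSS => evneveSS   [T -> e]
evneveSS => evnevevS   [S -> v]
evnevevS => evnevevv   [S -> v]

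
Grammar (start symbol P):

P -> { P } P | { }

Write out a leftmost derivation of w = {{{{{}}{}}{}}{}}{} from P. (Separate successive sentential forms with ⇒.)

P ⇒ {P}P   [P -> { P } P]
{P}P ⇒ {{P}P}P   [P -> { P } P]
{{P}P}P ⇒ {{{P}P}P}P   [P -> { P } P]
{{{P}P}P}P ⇒ {{{{P}P}P}P}P   [P -> { P } P]
{{{{P}P}P}P}P ⇒ {{{{{}}P}P}P}P   [P -> { }]
{{{{{}}P}P}P}P ⇒ {{{{{}}{}}P}P}P   [P -> { }]
{{{{{}}{}}P}P}P ⇒ {{{{{}}{}}{}}P}P   [P -> { }]
{{{{{}}{}}{}}P}P ⇒ {{{{{}}{}}{}}{}}P   [P -> { }]
{{{{{}}{}}{}}{}}P ⇒ {{{{{}}{}}{}}{}}{}   [P -> { }]

P⇒{P}P⇒{{P}P}P⇒{{{P}P}P}P⇒{{{{P}P}P}P}P⇒{{{{{}}P}P}P}P⇒{{{{{}}{}}P}P}P⇒{{{{{}}{}}{}}P}P⇒{{{{{}}{}}{}}{}}P⇒{{{{{}}{}}{}}{}}{}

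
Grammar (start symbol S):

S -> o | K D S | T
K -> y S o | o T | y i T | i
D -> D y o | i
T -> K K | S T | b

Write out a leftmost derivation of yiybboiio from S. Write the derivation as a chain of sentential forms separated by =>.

S => KDS => yiTDS => yiKKDS => yiySoKDS => yiyToKDS => yiySToKDS => yiyTToKDS => yiybToKDS => yiybboKDS => yiybboiDS => yiybboiiS => yiybboiio

S => KDS   [S -> K D S]
KDS => yiTDS   [K -> y i T]
yiTDS => yiKKDS   [T -> K K]
yiKKDS => yiySoKDS   [K -> y S o]
yiySoKDS => yiyToKDS   [S -> T]
yiyToKDS => yiySToKDS   [T -> S T]
yiySToKDS => yiyTToKDS   [S -> T]
yiyTToKDS => yiybToKDS   [T -> b]
yiybToKDS => yiybboKDS   [T -> b]
yiybboKDS => yiybboiDS   [K -> i]
yiybboiDS => yiybboiiS   [D -> i]
yiybboiiS => yiybboiio   [S -> o]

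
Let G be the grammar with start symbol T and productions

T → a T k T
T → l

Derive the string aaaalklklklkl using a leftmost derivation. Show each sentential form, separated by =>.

T => aTkT => aaTkTkT => aaaTkTkTkT => aaaaTkTkTkTkT => aaaalkTkTkTkT => aaaalklkTkTkT => aaaalklklkTkT => aaaalklklklkT => aaaalklklklkl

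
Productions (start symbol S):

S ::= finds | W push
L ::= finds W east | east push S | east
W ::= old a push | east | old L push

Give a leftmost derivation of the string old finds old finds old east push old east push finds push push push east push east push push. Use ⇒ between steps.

S ⇒ W push ⇒ old L push push ⇒ old finds W east push push ⇒ old finds old L push east push push ⇒ old finds old finds W east push east push push ⇒ old finds old finds old L push east push east push push ⇒ old finds old finds old east push S push east push east push push ⇒ old finds old finds old east push W push push east push east push push ⇒ old finds old finds old east push old L push push push east push east push push ⇒ old finds old finds old east push old east push S push push push east push east push push ⇒ old finds old finds old east push old east push finds push push push east push east push push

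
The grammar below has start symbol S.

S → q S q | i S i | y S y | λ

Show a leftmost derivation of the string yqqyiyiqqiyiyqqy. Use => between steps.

S => ySy => yqSqy => yqqSqqy => yqqySyqqy => yqqyiSiyqqy => yqqyiySyiyqqy => yqqyiyiSiyiyqqy => yqqyiyiqSqiyiyqqy => yqqyiyiqqiyiyqqy

S => ySy   [S → y S y]
ySy => yqSqy   [S → q S q]
yqSqy => yqqSqqy   [S → q S q]
yqqSqqy => yqqySyqqy   [S → y S y]
yqqySyqqy => yqqyiSiyqqy   [S → i S i]
yqqyiSiyqqy => yqqyiySyiyqqy   [S → y S y]
yqqyiySyiyqqy => yqqyiyiSiyiyqqy   [S → i S i]
yqqyiyiSiyiyqqy => yqqyiyiqSqiyiyqqy   [S → q S q]
yqqyiyiqSqiyiyqqy => yqqyiyiqqiyiyqqy   [S → λ]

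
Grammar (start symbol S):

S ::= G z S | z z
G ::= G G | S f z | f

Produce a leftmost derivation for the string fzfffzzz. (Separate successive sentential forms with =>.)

S => GzS   [S ::= G z S]
GzS => fzS   [G ::= f]
fzS => fzGzS   [S ::= G z S]
fzGzS => fzGGzS   [G ::= G G]
fzGGzS => fzfGzS   [G ::= f]
fzfGzS => fzfGGzS   [G ::= G G]
fzfGGzS => fzffGzS   [G ::= f]
fzffGzS => fzfffzS   [G ::= f]
fzfffzS => fzfffzzz   [S ::= z z]

S=>GzS=>fzS=>fzGzS=>fzGGzS=>fzfGzS=>fzfGGzS=>fzffGzS=>fzfffzS=>fzfffzzz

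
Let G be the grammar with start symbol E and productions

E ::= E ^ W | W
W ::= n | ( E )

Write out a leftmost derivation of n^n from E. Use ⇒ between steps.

E⇒E^W⇒W^W⇒n^W⇒n^n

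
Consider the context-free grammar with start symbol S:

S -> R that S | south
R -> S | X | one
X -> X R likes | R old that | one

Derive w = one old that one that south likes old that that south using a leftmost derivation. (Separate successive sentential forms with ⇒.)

S ⇒ R that S   [S -> R that S]
R that S ⇒ X that S   [R -> X]
X that S ⇒ R old that that S   [X -> R old that]
R old that that S ⇒ X old that that S   [R -> X]
X old that that S ⇒ X R likes old that that S   [X -> X R likes]
X R likes old that that S ⇒ R old that R likes old that that S   [X -> R old that]
R old that R likes old that that S ⇒ one old that R likes old that that S   [R -> one]
one old that R likes old that that S ⇒ one old that S likes old that that S   [R -> S]
one old that S likes old that that S ⇒ one old that R that S likes old that that S   [S -> R that S]
one old that R that S likes old that that S ⇒ one old that one that S likes old that that S   [R -> one]
one old that one that S likes old that that S ⇒ one old that one that south likes old that that S   [S -> south]
one old that one that south likes old that that S ⇒ one old that one that south likes old that that south   [S -> south]

S ⇒ R that S ⇒ X that S ⇒ R old that that S ⇒ X old that that S ⇒ X R likes old that that S ⇒ R old that R likes old that that S ⇒ one old that R likes old that that S ⇒ one old that S likes old that that S ⇒ one old that R that S likes old that that S ⇒ one old that one that S likes old that that S ⇒ one old that one that south likes old that that S ⇒ one old that one that south likes old that that south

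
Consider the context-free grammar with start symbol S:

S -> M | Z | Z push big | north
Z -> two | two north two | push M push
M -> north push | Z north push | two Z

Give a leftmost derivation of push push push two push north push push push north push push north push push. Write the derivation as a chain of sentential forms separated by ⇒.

S ⇒ Z ⇒ push M push ⇒ push Z north push push ⇒ push push M push north push push ⇒ push push Z north push push north push push ⇒ push push push M push north push push north push push ⇒ push push push two Z push north push push north push push ⇒ push push push two push M push push north push push north push push ⇒ push push push two push north push push push north push push north push push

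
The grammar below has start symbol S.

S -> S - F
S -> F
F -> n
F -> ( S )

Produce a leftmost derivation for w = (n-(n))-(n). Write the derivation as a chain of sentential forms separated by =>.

S => S-F => F-F => (S)-F => (S-F)-F => (F-F)-F => (n-F)-F => (n-(S))-F => (n-(F))-F => (n-(n))-F => (n-(n))-(S) => (n-(n))-(F) => (n-(n))-(n)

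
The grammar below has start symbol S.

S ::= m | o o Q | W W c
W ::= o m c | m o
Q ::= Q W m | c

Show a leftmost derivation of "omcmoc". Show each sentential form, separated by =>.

S=>WWc=>omcWc=>omcmoc

S => WWc   [S ::= W W c]
WWc => omcWc   [W ::= o m c]
omcWc => omcmoc   [W ::= m o]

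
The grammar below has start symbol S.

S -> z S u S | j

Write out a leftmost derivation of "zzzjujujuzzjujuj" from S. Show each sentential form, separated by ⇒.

S ⇒ zSuS   [S -> z S u S]
zSuS ⇒ zzSuSuS   [S -> z S u S]
zzSuSuS ⇒ zzzSuSuSuS   [S -> z S u S]
zzzSuSuSuS ⇒ zzzjuSuSuS   [S -> j]
zzzjuSuSuS ⇒ zzzjujuSuS   [S -> j]
zzzjujuSuS ⇒ zzzjujujuS   [S -> j]
zzzjujujuS ⇒ zzzjujujuzSuS   [S -> z S u S]
zzzjujujuzSuS ⇒ zzzjujujuzzSuSuS   [S -> z S u S]
zzzjujujuzzSuSuS ⇒ zzzjujujuzzjuSuS   [S -> j]
zzzjujujuzzjuSuS ⇒ zzzjujujuzzjujuS   [S -> j]
zzzjujujuzzjujuS ⇒ zzzjujujuzzjujuj   [S -> j]

S⇒zSuS⇒zzSuSuS⇒zzzSuSuSuS⇒zzzjuSuSuS⇒zzzjujuSuS⇒zzzjujujuS⇒zzzjujujuzSuS⇒zzzjujujuzzSuSuS⇒zzzjujujuzzjuSuS⇒zzzjujujuzzjujuS⇒zzzjujujuzzjujuj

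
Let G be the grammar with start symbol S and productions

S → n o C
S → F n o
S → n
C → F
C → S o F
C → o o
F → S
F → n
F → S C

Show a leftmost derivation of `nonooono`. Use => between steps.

S => noC => noF => noS => noFno => noSno => nonoCno => nonooono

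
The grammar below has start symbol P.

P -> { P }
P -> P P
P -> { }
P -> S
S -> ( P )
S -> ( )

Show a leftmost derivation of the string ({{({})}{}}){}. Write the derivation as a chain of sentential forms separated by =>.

P => PP => SP => (P)P => ({P})P => ({PP})P => ({{P}P})P => ({{S}P})P => ({{(P)}P})P => ({{({})}P})P => ({{({})}{}})P => ({{({})}{}}){}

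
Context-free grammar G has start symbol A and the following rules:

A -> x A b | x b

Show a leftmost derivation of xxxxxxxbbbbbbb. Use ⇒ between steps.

A ⇒ xAb ⇒ xxAbb ⇒ xxxAbbb ⇒ xxxxAbbbb ⇒ xxxxxAbbbbb ⇒ xxxxxxAbbbbbb ⇒ xxxxxxxbbbbbbb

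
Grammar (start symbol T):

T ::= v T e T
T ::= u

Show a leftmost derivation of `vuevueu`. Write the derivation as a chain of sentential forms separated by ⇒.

T ⇒ vTeT ⇒ vueT ⇒ vuevTeT ⇒ vuevueT ⇒ vuevueu

T ⇒ vTeT   [T ::= v T e T]
vTeT ⇒ vueT   [T ::= u]
vueT ⇒ vuevTeT   [T ::= v T e T]
vuevTeT ⇒ vuevueT   [T ::= u]
vuevueT ⇒ vuevueu   [T ::= u]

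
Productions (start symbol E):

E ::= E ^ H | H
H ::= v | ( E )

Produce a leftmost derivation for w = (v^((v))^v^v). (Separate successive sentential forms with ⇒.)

E ⇒ H ⇒ (E) ⇒ (E^H) ⇒ (E^H^H) ⇒ (E^H^H^H) ⇒ (H^H^H^H) ⇒ (v^H^H^H) ⇒ (v^(E)^H^H) ⇒ (v^(H)^H^H) ⇒ (v^((E))^H^H) ⇒ (v^((H))^H^H) ⇒ (v^((v))^H^H) ⇒ (v^((v))^v^H) ⇒ (v^((v))^v^v)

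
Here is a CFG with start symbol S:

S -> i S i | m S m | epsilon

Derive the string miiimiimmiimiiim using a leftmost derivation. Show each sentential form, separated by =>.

S => mSm => miSim => miiSiim => miiiSiiim => miiimSmiiim => miiimiSimiiim => miiimiiSiimiiim => miiimiimSmiimiiim => miiimiimmiimiiim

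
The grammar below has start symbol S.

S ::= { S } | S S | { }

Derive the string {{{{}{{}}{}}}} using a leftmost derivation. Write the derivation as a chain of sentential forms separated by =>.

S=>{S}=>{{S}}=>{{{S}}}=>{{{SS}}}=>{{{SSS}}}=>{{{{}SS}}}=>{{{{}{S}S}}}=>{{{{}{{}}S}}}=>{{{{}{{}}{}}}}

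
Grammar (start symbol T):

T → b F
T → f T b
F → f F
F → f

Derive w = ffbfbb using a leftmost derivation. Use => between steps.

T => fTb => ffTbb => ffbFbb => ffbfbb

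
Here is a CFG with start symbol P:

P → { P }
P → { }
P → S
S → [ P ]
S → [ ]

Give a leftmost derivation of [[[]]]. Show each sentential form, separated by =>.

P => S   [P → S]
S => [P]   [S → [ P ]]
[P] => [S]   [P → S]
[S] => [[P]]   [S → [ P ]]
[[P]] => [[S]]   [P → S]
[[S]] => [[[]]]   [S → [ ]]

P => S => [P] => [S] => [[P]] => [[S]] => [[[]]]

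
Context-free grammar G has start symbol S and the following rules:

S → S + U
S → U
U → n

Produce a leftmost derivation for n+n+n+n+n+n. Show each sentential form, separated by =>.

S=>S+U=>S+U+U=>S+U+U+U=>S+U+U+U+U=>S+U+U+U+U+U=>U+U+U+U+U+U=>n+U+U+U+U+U=>n+n+U+U+U+U=>n+n+n+U+U+U=>n+n+n+n+U+U=>n+n+n+n+n+U=>n+n+n+n+n+n

S => S+U   [S → S + U]
S+U => S+U+U   [S → S + U]
S+U+U => S+U+U+U   [S → S + U]
S+U+U+U => S+U+U+U+U   [S → S + U]
S+U+U+U+U => S+U+U+U+U+U   [S → S + U]
S+U+U+U+U+U => U+U+U+U+U+U   [S → U]
U+U+U+U+U+U => n+U+U+U+U+U   [U → n]
n+U+U+U+U+U => n+n+U+U+U+U   [U → n]
n+n+U+U+U+U => n+n+n+U+U+U   [U → n]
n+n+n+U+U+U => n+n+n+n+U+U   [U → n]
n+n+n+n+U+U => n+n+n+n+n+U   [U → n]
n+n+n+n+n+U => n+n+n+n+n+n   [U → n]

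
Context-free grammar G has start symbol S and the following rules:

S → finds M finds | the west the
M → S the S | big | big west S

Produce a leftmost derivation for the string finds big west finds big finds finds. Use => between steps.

S => finds M finds   [S → finds M finds]
finds M finds => finds big west S finds   [M → big west S]
finds big west S finds => finds big west finds M finds finds   [S → finds M finds]
finds big west finds M finds finds => finds big west finds big finds finds   [M → big]

S => finds M finds => finds big west S finds => finds big west finds M finds finds => finds big west finds big finds finds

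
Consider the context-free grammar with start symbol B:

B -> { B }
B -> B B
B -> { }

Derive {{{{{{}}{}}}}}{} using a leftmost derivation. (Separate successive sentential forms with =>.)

B=>BB=>{B}B=>{{B}}B=>{{{B}}}B=>{{{{B}}}}B=>{{{{BB}}}}B=>{{{{{B}B}}}}B=>{{{{{{}}B}}}}B=>{{{{{{}}{}}}}}B=>{{{{{{}}{}}}}}{}

B => BB   [B -> B B]
BB => {B}B   [B -> { B }]
{B}B => {{B}}B   [B -> { B }]
{{B}}B => {{{B}}}B   [B -> { B }]
{{{B}}}B => {{{{B}}}}B   [B -> { B }]
{{{{B}}}}B => {{{{BB}}}}B   [B -> B B]
{{{{BB}}}}B => {{{{{B}B}}}}B   [B -> { B }]
{{{{{B}B}}}}B => {{{{{{}}B}}}}B   [B -> { }]
{{{{{{}}B}}}}B => {{{{{{}}{}}}}}B   [B -> { }]
{{{{{{}}{}}}}}B => {{{{{{}}{}}}}}{}   [B -> { }]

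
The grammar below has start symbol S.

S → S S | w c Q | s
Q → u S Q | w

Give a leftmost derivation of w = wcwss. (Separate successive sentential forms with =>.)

S=>SS=>SSS=>wcQSS=>wcwSS=>wcwsS=>wcwss

S => SS   [S → S S]
SS => SSS   [S → S S]
SSS => wcQSS   [S → w c Q]
wcQSS => wcwSS   [Q → w]
wcwSS => wcwsS   [S → s]
wcwsS => wcwss   [S → s]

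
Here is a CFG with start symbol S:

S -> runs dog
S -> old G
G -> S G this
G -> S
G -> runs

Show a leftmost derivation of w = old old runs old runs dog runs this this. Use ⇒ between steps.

S ⇒ old G ⇒ old S G this ⇒ old old G G this ⇒ old old runs G this ⇒ old old runs S this ⇒ old old runs old G this ⇒ old old runs old S G this this ⇒ old old runs old runs dog G this this ⇒ old old runs old runs dog runs this this

S ⇒ old G   [S -> old G]
old G ⇒ old S G this   [G -> S G this]
old S G this ⇒ old old G G this   [S -> old G]
old old G G this ⇒ old old runs G this   [G -> runs]
old old runs G this ⇒ old old runs S this   [G -> S]
old old runs S this ⇒ old old runs old G this   [S -> old G]
old old runs old G this ⇒ old old runs old S G this this   [G -> S G this]
old old runs old S G this this ⇒ old old runs old runs dog G this this   [S -> runs dog]
old old runs old runs dog G this this ⇒ old old runs old runs dog runs this this   [G -> runs]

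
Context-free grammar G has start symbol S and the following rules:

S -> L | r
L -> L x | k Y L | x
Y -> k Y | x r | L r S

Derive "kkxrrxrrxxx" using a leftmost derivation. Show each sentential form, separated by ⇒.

S ⇒ L   [S -> L]
L ⇒ Lx   [L -> L x]
Lx ⇒ Lxx   [L -> L x]
Lxx ⇒ kYLxx   [L -> k Y L]
kYLxx ⇒ kLrSLxx   [Y -> L r S]
kLrSLxx ⇒ kkYLrSLxx   [L -> k Y L]
kkYLrSLxx ⇒ kkLrSLrSLxx   [Y -> L r S]
kkLrSLrSLxx ⇒ kkxrSLrSLxx   [L -> x]
kkxrSLrSLxx ⇒ kkxrrLrSLxx   [S -> r]
kkxrrLrSLxx ⇒ kkxrrxrSLxx   [L -> x]
kkxrrxrSLxx ⇒ kkxrrxrrLxx   [S -> r]
kkxrrxrrLxx ⇒ kkxrrxrrxxx   [L -> x]

S ⇒ L ⇒ Lx ⇒ Lxx ⇒ kYLxx ⇒ kLrSLxx ⇒ kkYLrSLxx ⇒ kkLrSLrSLxx ⇒ kkxrSLrSLxx ⇒ kkxrrLrSLxx ⇒ kkxrrxrSLxx ⇒ kkxrrxrrLxx ⇒ kkxrrxrrxxx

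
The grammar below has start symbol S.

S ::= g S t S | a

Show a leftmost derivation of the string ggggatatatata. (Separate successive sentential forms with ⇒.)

S ⇒ gStS ⇒ ggStStS ⇒ gggStStStS ⇒ ggggStStStStS ⇒ ggggatStStStS ⇒ ggggatatStStS ⇒ ggggatatatStS ⇒ ggggatatatatS ⇒ ggggatatatata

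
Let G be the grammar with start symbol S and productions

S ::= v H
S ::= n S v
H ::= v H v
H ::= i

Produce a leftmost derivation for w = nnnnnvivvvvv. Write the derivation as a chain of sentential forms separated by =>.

S => nSv   [S ::= n S v]
nSv => nnSvv   [S ::= n S v]
nnSvv => nnnSvvv   [S ::= n S v]
nnnSvvv => nnnnSvvvv   [S ::= n S v]
nnnnSvvvv => nnnnnSvvvvv   [S ::= n S v]
nnnnnSvvvvv => nnnnnvHvvvvv   [S ::= v H]
nnnnnvHvvvvv => nnnnnvivvvvv   [H ::= i]

S => nSv => nnSvv => nnnSvvv => nnnnSvvvv => nnnnnSvvvvv => nnnnnvHvvvvv => nnnnnvivvvvv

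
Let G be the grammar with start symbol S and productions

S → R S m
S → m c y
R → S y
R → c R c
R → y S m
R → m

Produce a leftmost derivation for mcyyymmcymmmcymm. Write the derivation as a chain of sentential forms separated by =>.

S => RSm   [S → R S m]
RSm => SySm   [R → S y]
SySm => mcyySm   [S → m c y]
mcyySm => mcyyRSmm   [S → R S m]
mcyyRSmm => mcyyySmSmm   [R → y S m]
mcyyySmSmm => mcyyyRSmmSmm   [S → R S m]
mcyyyRSmmSmm => mcyyymSmmSmm   [R → m]
mcyyymSmmSmm => mcyyymmcymmSmm   [S → m c y]
mcyyymmcymmSmm => mcyyymmcymmmcymm   [S → m c y]

S => RSm => SySm => mcyySm => mcyyRSmm => mcyyySmSmm => mcyyyRSmmSmm => mcyyymSmmSmm => mcyyymmcymmSmm => mcyyymmcymmmcymm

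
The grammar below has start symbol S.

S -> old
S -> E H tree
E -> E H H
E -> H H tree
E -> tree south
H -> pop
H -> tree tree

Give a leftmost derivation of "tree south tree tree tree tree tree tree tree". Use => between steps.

S => E H tree => E H H H tree => tree south H H H tree => tree south tree tree H H tree => tree south tree tree tree tree H tree => tree south tree tree tree tree tree tree tree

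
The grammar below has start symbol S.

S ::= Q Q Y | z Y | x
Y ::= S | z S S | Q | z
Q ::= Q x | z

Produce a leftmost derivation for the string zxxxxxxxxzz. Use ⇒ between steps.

S⇒QQY⇒QxQY⇒QxxQY⇒QxxxQY⇒QxxxxQY⇒QxxxxxQY⇒QxxxxxxQY⇒QxxxxxxxQY⇒QxxxxxxxxQY⇒zxxxxxxxxQY⇒zxxxxxxxxzY⇒zxxxxxxxxzz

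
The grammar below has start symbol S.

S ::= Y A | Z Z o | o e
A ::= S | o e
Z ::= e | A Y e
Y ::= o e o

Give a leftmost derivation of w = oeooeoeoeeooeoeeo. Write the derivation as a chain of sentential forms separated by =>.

S => ZZo => AYeZo => SYeZo => YAYeZo => oeoAYeZo => oeoSYeZo => oeoZZoYeZo => oeoAYeZoYeZo => oeoSYeZoYeZo => oeooeYeZoYeZo => oeooeoeoeZoYeZo => oeooeoeoeeoYeZo => oeooeoeoeeooeoeZo => oeooeoeoeeooeoeeo

S => ZZo   [S ::= Z Z o]
ZZo => AYeZo   [Z ::= A Y e]
AYeZo => SYeZo   [A ::= S]
SYeZo => YAYeZo   [S ::= Y A]
YAYeZo => oeoAYeZo   [Y ::= o e o]
oeoAYeZo => oeoSYeZo   [A ::= S]
oeoSYeZo => oeoZZoYeZo   [S ::= Z Z o]
oeoZZoYeZo => oeoAYeZoYeZo   [Z ::= A Y e]
oeoAYeZoYeZo => oeoSYeZoYeZo   [A ::= S]
oeoSYeZoYeZo => oeooeYeZoYeZo   [S ::= o e]
oeooeYeZoYeZo => oeooeoeoeZoYeZo   [Y ::= o e o]
oeooeoeoeZoYeZo => oeooeoeoeeoYeZo   [Z ::= e]
oeooeoeoeeoYeZo => oeooeoeoeeooeoeZo   [Y ::= o e o]
oeooeoeoeeooeoeZo => oeooeoeoeeooeoeeo   [Z ::= e]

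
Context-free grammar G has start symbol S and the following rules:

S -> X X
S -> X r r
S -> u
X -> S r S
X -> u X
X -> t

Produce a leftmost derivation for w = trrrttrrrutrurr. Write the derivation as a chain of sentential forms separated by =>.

S => Xrr => SrSrr => XXrSrr => SrSXrSrr => XrrrSXrSrr => SrSrrrSXrSrr => XrrrSrrrSXrSrr => trrrSrrrSXrSrr => trrrXXrrrSXrSrr => trrrtXrrrSXrSrr => trrrttrrrSXrSrr => trrrttrrruXrSrr => trrrttrrrutrSrr => trrrttrrrutrurr

S => Xrr   [S -> X r r]
Xrr => SrSrr   [X -> S r S]
SrSrr => XXrSrr   [S -> X X]
XXrSrr => SrSXrSrr   [X -> S r S]
SrSXrSrr => XrrrSXrSrr   [S -> X r r]
XrrrSXrSrr => SrSrrrSXrSrr   [X -> S r S]
SrSrrrSXrSrr => XrrrSrrrSXrSrr   [S -> X r r]
XrrrSrrrSXrSrr => trrrSrrrSXrSrr   [X -> t]
trrrSrrrSXrSrr => trrrXXrrrSXrSrr   [S -> X X]
trrrXXrrrSXrSrr => trrrtXrrrSXrSrr   [X -> t]
trrrtXrrrSXrSrr => trrrttrrrSXrSrr   [X -> t]
trrrttrrrSXrSrr => trrrttrrruXrSrr   [S -> u]
trrrttrrruXrSrr => trrrttrrrutrSrr   [X -> t]
trrrttrrrutrSrr => trrrttrrrutrurr   [S -> u]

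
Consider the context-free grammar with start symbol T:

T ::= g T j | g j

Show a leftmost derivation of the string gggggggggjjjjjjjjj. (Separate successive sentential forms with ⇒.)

T ⇒ gTj ⇒ ggTjj ⇒ gggTjjj ⇒ ggggTjjjj ⇒ gggggTjjjjj ⇒ ggggggTjjjjjj ⇒ gggggggTjjjjjjj ⇒ ggggggggTjjjjjjjj ⇒ gggggggggjjjjjjjjj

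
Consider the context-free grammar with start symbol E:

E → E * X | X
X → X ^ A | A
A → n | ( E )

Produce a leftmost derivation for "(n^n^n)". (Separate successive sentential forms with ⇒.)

E ⇒ X ⇒ A ⇒ (E) ⇒ (X) ⇒ (X^A) ⇒ (X^A^A) ⇒ (A^A^A) ⇒ (n^A^A) ⇒ (n^n^A) ⇒ (n^n^n)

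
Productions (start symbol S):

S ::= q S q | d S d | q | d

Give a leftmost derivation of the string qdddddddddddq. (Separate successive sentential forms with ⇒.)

S ⇒ qSq ⇒ qdSdq ⇒ qddSddq ⇒ qdddSdddq ⇒ qddddSddddq ⇒ qdddddSdddddq ⇒ qdddddddddddq

S ⇒ qSq   [S ::= q S q]
qSq ⇒ qdSdq   [S ::= d S d]
qdSdq ⇒ qddSddq   [S ::= d S d]
qddSddq ⇒ qdddSdddq   [S ::= d S d]
qdddSdddq ⇒ qddddSddddq   [S ::= d S d]
qddddSddddq ⇒ qdddddSdddddq   [S ::= d S d]
qdddddSdddddq ⇒ qdddddddddddq   [S ::= d]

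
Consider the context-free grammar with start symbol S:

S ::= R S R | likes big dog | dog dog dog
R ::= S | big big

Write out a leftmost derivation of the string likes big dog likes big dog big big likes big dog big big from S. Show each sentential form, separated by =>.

S => R S R => S S R => R S R S R => S S R S R => likes big dog S R S R => likes big dog likes big dog R S R => likes big dog likes big dog big big S R => likes big dog likes big dog big big likes big dog R => likes big dog likes big dog big big likes big dog big big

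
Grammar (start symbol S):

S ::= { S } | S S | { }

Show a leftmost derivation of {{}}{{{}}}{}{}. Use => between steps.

S => SS => {S}S => {{}}S => {{}}SS => {{}}SSS => {{}}{S}SS => {{}}{{S}}SS => {{}}{{{}}}SS => {{}}{{{}}}{}S => {{}}{{{}}}{}{}

S => SS   [S ::= S S]
SS => {S}S   [S ::= { S }]
{S}S => {{}}S   [S ::= { }]
{{}}S => {{}}SS   [S ::= S S]
{{}}SS => {{}}SSS   [S ::= S S]
{{}}SSS => {{}}{S}SS   [S ::= { S }]
{{}}{S}SS => {{}}{{S}}SS   [S ::= { S }]
{{}}{{S}}SS => {{}}{{{}}}SS   [S ::= { }]
{{}}{{{}}}SS => {{}}{{{}}}{}S   [S ::= { }]
{{}}{{{}}}{}S => {{}}{{{}}}{}{}   [S ::= { }]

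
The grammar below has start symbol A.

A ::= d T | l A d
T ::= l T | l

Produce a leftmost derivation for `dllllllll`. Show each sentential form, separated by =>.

A => dT   [A ::= d T]
dT => dlT   [T ::= l T]
dlT => dllT   [T ::= l T]
dllT => dlllT   [T ::= l T]
dlllT => dllllT   [T ::= l T]
dllllT => dlllllT   [T ::= l T]
dlllllT => dllllllT   [T ::= l T]
dllllllT => dlllllllT   [T ::= l T]
dlllllllT => dllllllll   [T ::= l]

A=>dT=>dlT=>dllT=>dlllT=>dllllT=>dlllllT=>dllllllT=>dlllllllT=>dllllllll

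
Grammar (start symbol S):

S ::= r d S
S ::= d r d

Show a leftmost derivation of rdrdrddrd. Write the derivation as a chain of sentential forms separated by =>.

S => rdS => rdrdS => rdrdrdS => rdrdrddrd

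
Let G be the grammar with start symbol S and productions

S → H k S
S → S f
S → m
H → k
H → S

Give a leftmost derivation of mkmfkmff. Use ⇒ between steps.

S ⇒ HkS ⇒ SkS ⇒ mkS ⇒ mkSf ⇒ mkSff ⇒ mkHkSff ⇒ mkSkSff ⇒ mkSfkSff ⇒ mkmfkSff ⇒ mkmfkmff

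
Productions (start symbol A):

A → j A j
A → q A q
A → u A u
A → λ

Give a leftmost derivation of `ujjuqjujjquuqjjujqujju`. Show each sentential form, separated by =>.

A => uAu   [A → u A u]
uAu => ujAju   [A → j A j]
ujAju => ujjAjju   [A → j A j]
ujjAjju => ujjuAujju   [A → u A u]
ujjuAujju => ujjuqAqujju   [A → q A q]
ujjuqAqujju => ujjuqjAjqujju   [A → j A j]
ujjuqjAjqujju => ujjuqjuAujqujju   [A → u A u]
ujjuqjuAujqujju => ujjuqjujAjujqujju   [A → j A j]
ujjuqjujAjujqujju => ujjuqjujjAjjujqujju   [A → j A j]
ujjuqjujjAjjujqujju => ujjuqjujjqAqjjujqujju   [A → q A q]
ujjuqjujjqAqjjujqujju => ujjuqjujjquAuqjjujqujju   [A → u A u]
ujjuqjujjquAuqjjujqujju => ujjuqjujjquuqjjujqujju   [A → λ]

A => uAu => ujAju => ujjAjju => ujjuAujju => ujjuqAqujju => ujjuqjAjqujju => ujjuqjuAujqujju => ujjuqjujAjujqujju => ujjuqjujjAjjujqujju => ujjuqjujjqAqjjujqujju => ujjuqjujjquAuqjjujqujju => ujjuqjujjquuqjjujqujju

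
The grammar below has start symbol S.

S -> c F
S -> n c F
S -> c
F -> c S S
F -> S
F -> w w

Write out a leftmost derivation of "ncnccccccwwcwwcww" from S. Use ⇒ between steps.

S ⇒ ncF ⇒ ncS ⇒ ncncF ⇒ ncnccSS ⇒ ncncccFS ⇒ ncnccccSSS ⇒ ncncccccFSS ⇒ ncncccccSSS ⇒ ncnccccccFSS ⇒ ncnccccccwwSS ⇒ ncnccccccwwcFS ⇒ ncnccccccwwcwwS ⇒ ncnccccccwwcwwcF ⇒ ncnccccccwwcwwcww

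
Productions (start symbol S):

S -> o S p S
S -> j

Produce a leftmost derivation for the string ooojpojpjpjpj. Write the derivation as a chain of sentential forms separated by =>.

S => oSpS   [S -> o S p S]
oSpS => ooSpSpS   [S -> o S p S]
ooSpSpS => oooSpSpSpS   [S -> o S p S]
oooSpSpSpS => ooojpSpSpS   [S -> j]
ooojpSpSpS => ooojpoSpSpSpS   [S -> o S p S]
ooojpoSpSpSpS => ooojpojpSpSpS   [S -> j]
ooojpojpSpSpS => ooojpojpjpSpS   [S -> j]
ooojpojpjpSpS => ooojpojpjpjpS   [S -> j]
ooojpojpjpjpS => ooojpojpjpjpj   [S -> j]

S => oSpS => ooSpSpS => oooSpSpSpS => ooojpSpSpS => ooojpoSpSpSpS => ooojpojpSpSpS => ooojpojpjpSpS => ooojpojpjpjpS => ooojpojpjpjpj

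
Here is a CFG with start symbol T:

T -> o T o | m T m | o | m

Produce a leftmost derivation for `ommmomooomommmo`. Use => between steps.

T => oTo => omTmo => ommTmmo => ommmTmmmo => ommmoTommmo => ommmomTmommmo => ommmomoTomommmo => ommmomooomommmo

T => oTo   [T -> o T o]
oTo => omTmo   [T -> m T m]
omTmo => ommTmmo   [T -> m T m]
ommTmmo => ommmTmmmo   [T -> m T m]
ommmTmmmo => ommmoTommmo   [T -> o T o]
ommmoTommmo => ommmomTmommmo   [T -> m T m]
ommmomTmommmo => ommmomoTomommmo   [T -> o T o]
ommmomoTomommmo => ommmomooomommmo   [T -> o]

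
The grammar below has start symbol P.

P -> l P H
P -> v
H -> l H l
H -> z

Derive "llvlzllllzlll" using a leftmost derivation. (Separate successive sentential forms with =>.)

P => lPH => llPHH => llvHH => llvlHlH => llvlzlH => llvlzllHl => llvlzlllHll => llvlzllllHlll => llvlzllllzlll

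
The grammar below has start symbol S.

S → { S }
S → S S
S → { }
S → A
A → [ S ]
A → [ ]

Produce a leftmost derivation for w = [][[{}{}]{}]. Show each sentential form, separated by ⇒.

S ⇒ SS   [S → S S]
SS ⇒ AS   [S → A]
AS ⇒ []S   [A → [ ]]
[]S ⇒ []A   [S → A]
[]A ⇒ [][S]   [A → [ S ]]
[][S] ⇒ [][SS]   [S → S S]
[][SS] ⇒ [][AS]   [S → A]
[][AS] ⇒ [][[S]S]   [A → [ S ]]
[][[S]S] ⇒ [][[SS]S]   [S → S S]
[][[SS]S] ⇒ [][[{}S]S]   [S → { }]
[][[{}S]S] ⇒ [][[{}{}]S]   [S → { }]
[][[{}{}]S] ⇒ [][[{}{}]{}]   [S → { }]

S⇒SS⇒AS⇒[]S⇒[]A⇒[][S]⇒[][SS]⇒[][AS]⇒[][[S]S]⇒[][[SS]S]⇒[][[{}S]S]⇒[][[{}{}]S]⇒[][[{}{}]{}]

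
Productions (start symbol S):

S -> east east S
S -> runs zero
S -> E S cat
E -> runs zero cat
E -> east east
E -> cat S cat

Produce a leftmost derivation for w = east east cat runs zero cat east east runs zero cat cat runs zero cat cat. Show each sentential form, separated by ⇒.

S ⇒ E S cat   [S -> E S cat]
E S cat ⇒ east east S cat   [E -> east east]
east east S cat ⇒ east east E S cat cat   [S -> E S cat]
east east E S cat cat ⇒ east east cat S cat S cat cat   [E -> cat S cat]
east east cat S cat S cat cat ⇒ east east cat E S cat cat S cat cat   [S -> E S cat]
east east cat E S cat cat S cat cat ⇒ east east cat runs zero cat S cat cat S cat cat   [E -> runs zero cat]
east east cat runs zero cat S cat cat S cat cat ⇒ east east cat runs zero cat east east S cat cat S cat cat   [S -> east east S]
east east cat runs zero cat east east S cat cat S cat cat ⇒ east east cat runs zero cat east east runs zero cat cat S cat cat   [S -> runs zero]
east east cat runs zero cat east east runs zero cat cat S cat cat ⇒ east east cat runs zero cat east east runs zero cat cat runs zero cat cat   [S -> runs zero]

S ⇒ E S cat ⇒ east east S cat ⇒ east east E S cat cat ⇒ east east cat S cat S cat cat ⇒ east east cat E S cat cat S cat cat ⇒ east east cat runs zero cat S cat cat S cat cat ⇒ east east cat runs zero cat east east S cat cat S cat cat ⇒ east east cat runs zero cat east east runs zero cat cat S cat cat ⇒ east east cat runs zero cat east east runs zero cat cat runs zero cat cat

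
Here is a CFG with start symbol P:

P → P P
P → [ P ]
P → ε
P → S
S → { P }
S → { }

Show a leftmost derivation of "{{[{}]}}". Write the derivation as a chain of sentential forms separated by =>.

P => S   [P → S]
S => {P}   [S → { P }]
{P} => {S}   [P → S]
{S} => {{P}}   [S → { P }]
{{P}} => {{[P]}}   [P → [ P ]]
{{[P]}} => {{[S]}}   [P → S]
{{[S]}} => {{[{}]}}   [S → { }]

P=>S=>{P}=>{S}=>{{P}}=>{{[P]}}=>{{[S]}}=>{{[{}]}}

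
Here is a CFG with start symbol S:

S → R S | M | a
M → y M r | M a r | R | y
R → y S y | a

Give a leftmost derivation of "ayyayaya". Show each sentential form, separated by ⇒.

S⇒RS⇒aS⇒aRS⇒aySyS⇒ayRSyS⇒ayySySyS⇒ayyaySyS⇒ayyayayS⇒ayyayaya

S ⇒ RS   [S → R S]
RS ⇒ aS   [R → a]
aS ⇒ aRS   [S → R S]
aRS ⇒ aySyS   [R → y S y]
aySyS ⇒ ayRSyS   [S → R S]
ayRSyS ⇒ ayySySyS   [R → y S y]
ayySySyS ⇒ ayyaySyS   [S → a]
ayyaySyS ⇒ ayyayayS   [S → a]
ayyayayS ⇒ ayyayaya   [S → a]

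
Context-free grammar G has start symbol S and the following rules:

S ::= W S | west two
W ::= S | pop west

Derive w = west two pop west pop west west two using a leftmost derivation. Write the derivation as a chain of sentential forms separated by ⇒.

S ⇒ W S   [S ::= W S]
W S ⇒ S S   [W ::= S]
S S ⇒ west two S   [S ::= west two]
west two S ⇒ west two W S   [S ::= W S]
west two W S ⇒ west two pop west S   [W ::= pop west]
west two pop west S ⇒ west two pop west W S   [S ::= W S]
west two pop west W S ⇒ west two pop west pop west S   [W ::= pop west]
west two pop west pop west S ⇒ west two pop west pop west west two   [S ::= west two]

S ⇒ W S ⇒ S S ⇒ west two S ⇒ west two W S ⇒ west two pop west S ⇒ west two pop west W S ⇒ west two pop west pop west S ⇒ west two pop west pop west west two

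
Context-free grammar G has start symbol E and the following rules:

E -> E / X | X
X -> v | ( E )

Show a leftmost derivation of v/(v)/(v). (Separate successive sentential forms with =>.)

E => E/X => E/X/X => X/X/X => v/X/X => v/(E)/X => v/(X)/X => v/(v)/X => v/(v)/(E) => v/(v)/(X) => v/(v)/(v)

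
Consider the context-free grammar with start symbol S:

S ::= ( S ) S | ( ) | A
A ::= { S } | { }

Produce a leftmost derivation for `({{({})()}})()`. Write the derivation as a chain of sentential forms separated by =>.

S => (S)S   [S ::= ( S ) S]
(S)S => (A)S   [S ::= A]
(A)S => ({S})S   [A ::= { S }]
({S})S => ({A})S   [S ::= A]
({A})S => ({{S}})S   [A ::= { S }]
({{S}})S => ({{(S)S}})S   [S ::= ( S ) S]
({{(S)S}})S => ({{(A)S}})S   [S ::= A]
({{(A)S}})S => ({{({})S}})S   [A ::= { }]
({{({})S}})S => ({{({})()}})S   [S ::= ( )]
({{({})()}})S => ({{({})()}})()   [S ::= ( )]

S => (S)S => (A)S => ({S})S => ({A})S => ({{S}})S => ({{(S)S}})S => ({{(A)S}})S => ({{({})S}})S => ({{({})()}})S => ({{({})()}})()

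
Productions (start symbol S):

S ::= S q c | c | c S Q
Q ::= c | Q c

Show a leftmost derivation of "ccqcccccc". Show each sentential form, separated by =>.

S => cSQ => cSqcQ => ccqcQ => ccqcQc => ccqcQcc => ccqcQccc => ccqcQcccc => ccqcccccc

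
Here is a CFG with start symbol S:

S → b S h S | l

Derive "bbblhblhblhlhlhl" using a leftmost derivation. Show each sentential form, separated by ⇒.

S ⇒ bShS ⇒ bbShShS ⇒ bbbShShShS ⇒ bbblhShShS ⇒ bbblhbShShShS ⇒ bbblhblhShShS ⇒ bbblhblhbShShShS ⇒ bbblhblhblhShShS ⇒ bbblhblhblhlhShS ⇒ bbblhblhblhlhlhS ⇒ bbblhblhblhlhlhl

S ⇒ bShS   [S → b S h S]
bShS ⇒ bbShShS   [S → b S h S]
bbShShS ⇒ bbbShShShS   [S → b S h S]
bbbShShShS ⇒ bbblhShShS   [S → l]
bbblhShShS ⇒ bbblhbShShShS   [S → b S h S]
bbblhbShShShS ⇒ bbblhblhShShS   [S → l]
bbblhblhShShS ⇒ bbblhblhbShShShS   [S → b S h S]
bbblhblhbShShShS ⇒ bbblhblhblhShShS   [S → l]
bbblhblhblhShShS ⇒ bbblhblhblhlhShS   [S → l]
bbblhblhblhlhShS ⇒ bbblhblhblhlhlhS   [S → l]
bbblhblhblhlhlhS ⇒ bbblhblhblhlhlhl   [S → l]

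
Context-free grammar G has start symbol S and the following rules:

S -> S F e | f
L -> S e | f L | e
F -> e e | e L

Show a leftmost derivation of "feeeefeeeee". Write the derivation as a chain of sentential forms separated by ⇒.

S ⇒ SFe ⇒ SFeFe ⇒ fFeFe ⇒ feeeFe ⇒ feeeeLe ⇒ feeeeSee ⇒ feeeeSFeee ⇒ feeeefFeee ⇒ feeeefeeeee

S ⇒ SFe   [S -> S F e]
SFe ⇒ SFeFe   [S -> S F e]
SFeFe ⇒ fFeFe   [S -> f]
fFeFe ⇒ feeeFe   [F -> e e]
feeeFe ⇒ feeeeLe   [F -> e L]
feeeeLe ⇒ feeeeSee   [L -> S e]
feeeeSee ⇒ feeeeSFeee   [S -> S F e]
feeeeSFeee ⇒ feeeefFeee   [S -> f]
feeeefFeee ⇒ feeeefeeeee   [F -> e e]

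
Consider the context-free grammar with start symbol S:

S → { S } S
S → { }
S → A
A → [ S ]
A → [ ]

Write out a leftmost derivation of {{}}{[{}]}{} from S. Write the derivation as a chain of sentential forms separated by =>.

S => {S}S => {{}}S => {{}}{S}S => {{}}{A}S => {{}}{[S]}S => {{}}{[{}]}S => {{}}{[{}]}{}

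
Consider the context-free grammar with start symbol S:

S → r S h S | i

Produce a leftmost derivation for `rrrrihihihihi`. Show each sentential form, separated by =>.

S => rShS   [S → r S h S]
rShS => rrShShS   [S → r S h S]
rrShShS => rrrShShShS   [S → r S h S]
rrrShShShS => rrrrShShShShS   [S → r S h S]
rrrrShShShShS => rrrrihShShShS   [S → i]
rrrrihShShShS => rrrrihihShShS   [S → i]
rrrrihihShShS => rrrrihihihShS   [S → i]
rrrrihihihShS => rrrrihihihihS   [S → i]
rrrrihihihihS => rrrrihihihihi   [S → i]

S => rShS => rrShShS => rrrShShShS => rrrrShShShShS => rrrrihShShShS => rrrrihihShShS => rrrrihihihShS => rrrrihihihihS => rrrrihihihihi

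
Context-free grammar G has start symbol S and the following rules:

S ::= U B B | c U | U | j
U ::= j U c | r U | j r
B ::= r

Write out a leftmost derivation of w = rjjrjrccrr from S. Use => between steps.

S => UBB   [S ::= U B B]
UBB => rUBB   [U ::= r U]
rUBB => rjUcBB   [U ::= j U c]
rjUcBB => rjjUccBB   [U ::= j U c]
rjjUccBB => rjjrUccBB   [U ::= r U]
rjjrUccBB => rjjrjrccBB   [U ::= j r]
rjjrjrccBB => rjjrjrccrB   [B ::= r]
rjjrjrccrB => rjjrjrccrr   [B ::= r]

S => UBB => rUBB => rjUcBB => rjjUccBB => rjjrUccBB => rjjrjrccBB => rjjrjrccrB => rjjrjrccrr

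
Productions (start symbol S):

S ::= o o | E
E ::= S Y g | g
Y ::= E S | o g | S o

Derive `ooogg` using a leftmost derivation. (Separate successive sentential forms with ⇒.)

S ⇒ E ⇒ SYg ⇒ ooYg ⇒ ooogg

S ⇒ E   [S ::= E]
E ⇒ SYg   [E ::= S Y g]
SYg ⇒ ooYg   [S ::= o o]
ooYg ⇒ ooogg   [Y ::= o g]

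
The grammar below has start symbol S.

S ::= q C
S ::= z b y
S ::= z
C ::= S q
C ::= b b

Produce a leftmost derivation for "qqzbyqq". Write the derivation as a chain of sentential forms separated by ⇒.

S⇒qC⇒qSq⇒qqCq⇒qqSqq⇒qqzbyqq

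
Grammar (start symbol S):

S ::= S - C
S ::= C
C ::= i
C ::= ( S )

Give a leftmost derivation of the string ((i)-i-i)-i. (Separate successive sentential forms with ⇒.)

S⇒S-C⇒C-C⇒(S)-C⇒(S-C)-C⇒(S-C-C)-C⇒(C-C-C)-C⇒((S)-C-C)-C⇒((C)-C-C)-C⇒((i)-C-C)-C⇒((i)-i-C)-C⇒((i)-i-i)-C⇒((i)-i-i)-i

S ⇒ S-C   [S ::= S - C]
S-C ⇒ C-C   [S ::= C]
C-C ⇒ (S)-C   [C ::= ( S )]
(S)-C ⇒ (S-C)-C   [S ::= S - C]
(S-C)-C ⇒ (S-C-C)-C   [S ::= S - C]
(S-C-C)-C ⇒ (C-C-C)-C   [S ::= C]
(C-C-C)-C ⇒ ((S)-C-C)-C   [C ::= ( S )]
((S)-C-C)-C ⇒ ((C)-C-C)-C   [S ::= C]
((C)-C-C)-C ⇒ ((i)-C-C)-C   [C ::= i]
((i)-C-C)-C ⇒ ((i)-i-C)-C   [C ::= i]
((i)-i-C)-C ⇒ ((i)-i-i)-C   [C ::= i]
((i)-i-i)-C ⇒ ((i)-i-i)-i   [C ::= i]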